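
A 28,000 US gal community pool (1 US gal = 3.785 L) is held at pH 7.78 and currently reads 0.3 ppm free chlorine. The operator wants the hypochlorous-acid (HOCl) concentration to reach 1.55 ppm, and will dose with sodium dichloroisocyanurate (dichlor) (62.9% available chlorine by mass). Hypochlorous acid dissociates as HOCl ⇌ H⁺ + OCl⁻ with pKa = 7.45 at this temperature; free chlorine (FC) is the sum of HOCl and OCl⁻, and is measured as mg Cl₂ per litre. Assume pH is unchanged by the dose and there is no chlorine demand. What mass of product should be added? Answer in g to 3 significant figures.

Volume: 28,000 US gal × 3.785 L/gal = 105,980 L.
[OCl⁻]/[HOCl] = 10^(pH − pKa) = 10^(7.78 − 7.45) = 2.138; fraction as HOCl = 1/(1 + 2.138) = 0.3187.
Free chlorine required for 1.55 ppm HOCl: 1.55 / 0.3187 = 4.864 ppm.
FC to add: 4.864 − 0.3 = 4.564 mg/L as Cl₂.
Cl₂ equivalent: 4.564 mg/L × 105,980 L = 483.7 g.
Product at 62.9% available Cl: 483.7 / 0.629 = 769 g.

769 g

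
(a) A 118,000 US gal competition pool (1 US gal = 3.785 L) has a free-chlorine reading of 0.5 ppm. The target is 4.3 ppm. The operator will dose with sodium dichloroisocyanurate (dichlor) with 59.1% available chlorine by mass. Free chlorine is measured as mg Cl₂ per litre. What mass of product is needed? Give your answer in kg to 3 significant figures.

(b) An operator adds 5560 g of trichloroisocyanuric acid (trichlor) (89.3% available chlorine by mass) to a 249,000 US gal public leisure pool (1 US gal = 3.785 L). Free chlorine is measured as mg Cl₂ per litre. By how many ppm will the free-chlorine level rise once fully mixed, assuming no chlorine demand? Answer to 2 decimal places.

(a) Volume: 118,000 US gal × 3.785 L/gal = 446,630 L.
(a) Chlorine deficit: 4.3 − 0.5 = 3.8 ppm = 3.8 mg/L as Cl₂.
(a) Cl₂ equivalent needed: 3.8 mg/L × 446,630 L = 1,697,000 mg = 1697 g.
(a) Product at 59.1% available chlorine: 1697 / 0.591 = 2872 g.

(b) Volume: 249,000 US gal × 3.785 L/gal = 942,465 L.
(b) Available chlorine delivered: 5560 g × 0.893 = 4965 g as Cl₂.
(b) Concentration rise: 4965 g / 942,465 L = 5.268 mg/L = 5.27 ppm.

(a) 2.87 kg; (b) 5.27 ppm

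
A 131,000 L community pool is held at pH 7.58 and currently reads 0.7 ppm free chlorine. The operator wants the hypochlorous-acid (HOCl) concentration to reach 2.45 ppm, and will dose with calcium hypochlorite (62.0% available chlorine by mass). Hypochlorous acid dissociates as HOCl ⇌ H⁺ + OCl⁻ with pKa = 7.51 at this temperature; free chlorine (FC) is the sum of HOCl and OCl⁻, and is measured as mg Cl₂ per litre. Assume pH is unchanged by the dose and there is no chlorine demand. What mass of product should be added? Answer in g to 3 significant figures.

978 g

[OCl⁻]/[HOCl] = 10^(pH − pKa) = 10^(7.58 − 7.51) = 1.175; fraction as HOCl = 1/(1 + 1.175) = 0.4598.
Free chlorine required for 2.45 ppm HOCl: 2.45 / 0.4598 = 5.328 ppm.
FC to add: 5.328 − 0.7 = 4.628 mg/L as Cl₂.
Cl₂ equivalent: 4.628 mg/L × 131,000 L = 606.3 g.
Product at 62.0% available Cl: 606.3 / 0.62 = 978 g.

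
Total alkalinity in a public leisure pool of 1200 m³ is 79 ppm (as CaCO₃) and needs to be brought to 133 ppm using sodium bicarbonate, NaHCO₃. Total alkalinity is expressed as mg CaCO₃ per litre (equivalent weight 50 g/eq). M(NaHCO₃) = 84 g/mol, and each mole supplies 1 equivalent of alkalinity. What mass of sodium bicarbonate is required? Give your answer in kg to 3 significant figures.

Volume: 1200 m³ = 1,200,000 L.
Alkalinity to add: (133 − 79) = 54 mg/L as CaCO₃ × 1,200,000 L = 64,800 g as CaCO₃.
Equivalents: 64,800 g ÷ 50 g/eq = 1296 eq.
NaHCO₃ supplies 1 eq per mole → 1296 mol.
Mass: 1296 mol × 84 g/mol = 108,900 g.

109 kg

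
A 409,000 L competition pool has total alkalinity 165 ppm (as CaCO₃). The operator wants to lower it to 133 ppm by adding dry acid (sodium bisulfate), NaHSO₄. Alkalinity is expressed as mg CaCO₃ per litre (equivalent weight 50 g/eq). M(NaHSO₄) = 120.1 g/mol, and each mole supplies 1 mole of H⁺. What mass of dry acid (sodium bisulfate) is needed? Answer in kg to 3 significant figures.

Alkalinity to neutralize: (165 − 133) = 32 mg/L as CaCO₃ × 409,000 L = 13,090 g as CaCO₃.
Equivalents of H⁺ required: 13,090 ÷ 50 g/eq = 261.8 eq = 261.8 mol NaHSO₄.
Mass of NaHSO₄: 261.8 × 120.1 = 31,440 g.

31.4 kg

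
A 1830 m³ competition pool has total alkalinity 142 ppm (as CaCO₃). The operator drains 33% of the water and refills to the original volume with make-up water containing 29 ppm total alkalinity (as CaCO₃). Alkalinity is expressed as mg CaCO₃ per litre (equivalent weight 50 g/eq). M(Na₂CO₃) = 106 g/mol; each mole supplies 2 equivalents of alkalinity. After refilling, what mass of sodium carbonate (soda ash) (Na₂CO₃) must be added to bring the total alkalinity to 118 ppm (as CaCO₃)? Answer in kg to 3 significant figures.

25.8 kg

Volume: 1830 m³ = 1,830,000 L.
After draining 33% and refilling: 142 × 0.67 + 29 × 0.33 = 104.71 ppm.
Deficit to target: 118 − 104.71 = 13.29 mg/L.
As CaCO₃: 13.29 mg/L × 1,830,000 L = 24,320 g; ÷ 50 g/eq ÷ 2 = 243.2 mol Na₂CO₃.
Mass: 243.2 × 106 = 25,780 g.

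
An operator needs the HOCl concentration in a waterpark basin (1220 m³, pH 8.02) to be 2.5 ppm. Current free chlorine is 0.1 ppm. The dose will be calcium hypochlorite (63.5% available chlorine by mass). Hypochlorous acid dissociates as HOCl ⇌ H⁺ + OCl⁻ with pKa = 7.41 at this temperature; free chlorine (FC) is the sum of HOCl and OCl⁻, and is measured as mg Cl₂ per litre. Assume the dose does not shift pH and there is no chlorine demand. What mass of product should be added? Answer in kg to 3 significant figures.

Volume: 1220 m³ = 1,220,000 L.
[OCl⁻]/[HOCl] = 10^(pH − pKa) = 10^(8.02 − 7.41) = 4.074; fraction as HOCl = 1/(1 + 4.074) = 0.1971.
Free chlorine required for 2.5 ppm HOCl: 2.5 / 0.1971 = 12.68 ppm.
FC to add: 12.68 − 0.1 = 12.58 mg/L as Cl₂.
Cl₂ equivalent: 12.58 mg/L × 1,220,000 L = 15,350 g.
Product at 63.5% available Cl: 15,350 / 0.635 = 24,180 g.

24.2 kg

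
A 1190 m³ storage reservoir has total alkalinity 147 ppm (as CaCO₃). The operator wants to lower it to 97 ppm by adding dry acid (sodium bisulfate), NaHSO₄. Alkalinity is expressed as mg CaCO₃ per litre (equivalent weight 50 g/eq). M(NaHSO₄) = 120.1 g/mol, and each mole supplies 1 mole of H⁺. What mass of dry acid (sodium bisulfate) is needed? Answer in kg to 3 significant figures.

Volume: 1190 m³ = 1,190,000 L.
Alkalinity to neutralize: (147 − 97) = 50 mg/L as CaCO₃ × 1,190,000 L = 59,500 g as CaCO₃.
Equivalents of H⁺ required: 59,500 ÷ 50 g/eq = 1190 eq = 1190 mol NaHSO₄.
Mass of NaHSO₄: 1190 × 120.1 = 142,900 g.

143 kg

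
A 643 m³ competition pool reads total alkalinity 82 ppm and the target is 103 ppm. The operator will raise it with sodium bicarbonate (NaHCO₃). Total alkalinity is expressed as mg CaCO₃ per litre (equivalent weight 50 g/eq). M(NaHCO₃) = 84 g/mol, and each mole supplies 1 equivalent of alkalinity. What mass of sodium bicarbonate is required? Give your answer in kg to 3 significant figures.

22.7 kg

Volume: 643 m³ = 643,000 L.
Alkalinity to add: (103 − 82) = 21 mg/L as CaCO₃ × 643,000 L = 13,500 g as CaCO₃.
Equivalents: 13,500 g ÷ 50 g/eq = 270.1 eq.
NaHCO₃ supplies 1 eq per mole → 270.1 mol.
Mass: 270.1 mol × 84 g/mol = 22,690 g.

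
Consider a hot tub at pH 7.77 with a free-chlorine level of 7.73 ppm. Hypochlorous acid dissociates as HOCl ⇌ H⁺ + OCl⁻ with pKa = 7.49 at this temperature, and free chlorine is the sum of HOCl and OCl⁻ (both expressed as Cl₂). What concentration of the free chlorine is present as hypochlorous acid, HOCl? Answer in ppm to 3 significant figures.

2.66 ppm

[OCl⁻]/[HOCl] = 10^(pH − pKa) = 10^(7.77 − 7.49) = 10^0.28 = 1.905.
Fraction as HOCl = 1 / (1 + 1.905) = 0.3442.
HOCl = 0.3442 × 7.73 ppm = 2.661 ppm.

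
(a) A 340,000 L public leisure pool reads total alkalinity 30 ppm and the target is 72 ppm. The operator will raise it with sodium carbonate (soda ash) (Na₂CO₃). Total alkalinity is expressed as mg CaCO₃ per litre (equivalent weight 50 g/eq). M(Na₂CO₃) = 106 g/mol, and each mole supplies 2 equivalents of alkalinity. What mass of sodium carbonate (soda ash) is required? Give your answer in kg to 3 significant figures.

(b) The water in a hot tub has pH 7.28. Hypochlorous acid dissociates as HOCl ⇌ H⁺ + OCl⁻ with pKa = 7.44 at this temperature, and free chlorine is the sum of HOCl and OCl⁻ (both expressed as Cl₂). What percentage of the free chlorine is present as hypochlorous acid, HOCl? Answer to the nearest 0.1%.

(a) 15.1 kg; (b) 59.1%

(a) Alkalinity to add: (72 − 30) = 42 mg/L as CaCO₃ × 340,000 L = 14,280 g as CaCO₃.
(a) Equivalents: 14,280 g ÷ 50 g/eq = 285.6 eq.
(a) Each mole of Na₂CO₃ supplies 2 eq, so 285.6 / 2 = 142.8 mol.
(a) Mass: 142.8 mol × 106 g/mol = 15,140 g.

(b) [OCl⁻]/[HOCl] = 10^(pH − pKa) = 10^(7.28 − 7.44) = 10^-0.16 = 0.6918.
(b) Fraction as HOCl = 1 / (1 + 0.6918) = 0.5911.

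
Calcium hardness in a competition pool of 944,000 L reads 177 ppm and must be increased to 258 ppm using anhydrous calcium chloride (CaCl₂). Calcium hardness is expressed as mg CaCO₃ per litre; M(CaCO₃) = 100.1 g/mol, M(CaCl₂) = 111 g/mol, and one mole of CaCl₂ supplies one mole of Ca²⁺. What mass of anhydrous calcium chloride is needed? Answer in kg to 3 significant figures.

84.8 kg

Hardness to add: (258 − 177) = 81 mg/L as CaCO₃ × 944,000 L = 76,460 g as CaCO₃.
Moles of Ca²⁺ (1 mol Ca²⁺ ≡ 1 mol CaCO₃): 76,460 / 100.1 g/mol = 763.9 mol.
Mass of CaCl₂: 763.9 × 111 = 84,790 g.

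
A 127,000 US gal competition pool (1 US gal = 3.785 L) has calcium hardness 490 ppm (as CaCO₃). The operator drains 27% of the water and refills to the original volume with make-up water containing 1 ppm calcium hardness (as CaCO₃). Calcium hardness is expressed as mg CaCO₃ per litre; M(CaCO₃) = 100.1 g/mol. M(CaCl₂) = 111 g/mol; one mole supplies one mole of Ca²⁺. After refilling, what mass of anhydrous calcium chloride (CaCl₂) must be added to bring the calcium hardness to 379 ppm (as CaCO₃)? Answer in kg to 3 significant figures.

11.2 kg

Volume: 127,000 US gal × 3.785 L/gal = 480,695 L.
After draining 27% and refilling: 490 × 0.73 + 1 × 0.27 = 357.97 ppm.
Deficit to target: 379 − 357.97 = 21.03 mg/L.
As CaCO₃: 21.03 mg/L × 480,695 L = 10,110 g; ÷ 100.1 = 101 mol Ca²⁺.
Mass: 101 × 111 = 11,210 g.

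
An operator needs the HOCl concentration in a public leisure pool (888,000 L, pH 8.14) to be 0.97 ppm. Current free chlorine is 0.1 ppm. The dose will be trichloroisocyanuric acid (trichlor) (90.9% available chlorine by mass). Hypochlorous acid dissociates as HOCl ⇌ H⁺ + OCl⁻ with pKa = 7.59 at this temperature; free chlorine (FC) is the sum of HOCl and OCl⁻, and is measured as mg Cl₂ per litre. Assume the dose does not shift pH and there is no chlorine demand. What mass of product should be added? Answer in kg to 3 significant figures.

[OCl⁻]/[HOCl] = 10^(pH − pKa) = 10^(8.14 − 7.59) = 3.548; fraction as HOCl = 1/(1 + 3.548) = 0.2199.
Free chlorine required for 0.97 ppm HOCl: 0.97 / 0.2199 = 4.412 ppm.
FC to add: 4.412 − 0.1 = 4.312 mg/L as Cl₂.
Cl₂ equivalent: 4.312 mg/L × 888,000 L = 3829 g.
Product at 90.9% available Cl: 3829 / 0.909 = 4212 g.

4.21 kg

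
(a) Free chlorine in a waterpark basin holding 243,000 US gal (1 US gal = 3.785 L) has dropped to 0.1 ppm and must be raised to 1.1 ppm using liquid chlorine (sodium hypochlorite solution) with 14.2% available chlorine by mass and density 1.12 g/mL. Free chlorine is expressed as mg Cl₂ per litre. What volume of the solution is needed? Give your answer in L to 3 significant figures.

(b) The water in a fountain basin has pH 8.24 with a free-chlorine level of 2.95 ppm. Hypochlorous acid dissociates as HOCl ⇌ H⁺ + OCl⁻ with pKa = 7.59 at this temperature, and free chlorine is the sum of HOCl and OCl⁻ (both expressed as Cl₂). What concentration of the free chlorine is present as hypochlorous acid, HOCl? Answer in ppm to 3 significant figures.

(a) 5.78 L; (b) 0.540 ppm

(a) Volume: 243,000 US gal × 3.785 L/gal = 919,755 L.
(a) Chlorine deficit: 1.1 − 0.1 = 1 ppm = 1 mg/L as Cl₂.
(a) Cl₂ equivalent needed: 1 mg/L × 919,755 L = 919,800 mg = 919.8 g.
(a) Product at 14.2% available chlorine: 919.8 / 0.142 = 6477 g.
(a) Volume at density 1.12 g/mL: 6477 g ÷ 1.12 g/mL = 5783 mL.

(b) [OCl⁻]/[HOCl] = 10^(pH − pKa) = 10^(8.24 − 7.59) = 10^0.65 = 4.467.
(b) Fraction as HOCl = 1 / (1 + 4.467) = 0.1829.
(b) HOCl = 0.1829 × 2.95 ppm = 0.5396 ppm.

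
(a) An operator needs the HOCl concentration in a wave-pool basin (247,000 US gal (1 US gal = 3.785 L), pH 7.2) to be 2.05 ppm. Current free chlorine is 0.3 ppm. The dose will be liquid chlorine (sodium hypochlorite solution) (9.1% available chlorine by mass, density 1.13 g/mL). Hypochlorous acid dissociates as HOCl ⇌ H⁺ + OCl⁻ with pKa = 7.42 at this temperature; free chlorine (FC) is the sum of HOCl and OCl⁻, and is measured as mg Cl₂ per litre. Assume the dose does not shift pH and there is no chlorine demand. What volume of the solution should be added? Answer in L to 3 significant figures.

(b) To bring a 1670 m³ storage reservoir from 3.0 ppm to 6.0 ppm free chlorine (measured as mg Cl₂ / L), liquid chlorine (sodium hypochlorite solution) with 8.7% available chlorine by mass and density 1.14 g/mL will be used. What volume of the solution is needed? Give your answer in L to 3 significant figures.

(a) 27.1 L; (b) 50.5 L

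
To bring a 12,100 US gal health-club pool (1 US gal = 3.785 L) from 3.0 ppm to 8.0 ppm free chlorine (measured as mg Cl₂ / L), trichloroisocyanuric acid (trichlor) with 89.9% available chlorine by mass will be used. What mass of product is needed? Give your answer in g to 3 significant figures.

255 g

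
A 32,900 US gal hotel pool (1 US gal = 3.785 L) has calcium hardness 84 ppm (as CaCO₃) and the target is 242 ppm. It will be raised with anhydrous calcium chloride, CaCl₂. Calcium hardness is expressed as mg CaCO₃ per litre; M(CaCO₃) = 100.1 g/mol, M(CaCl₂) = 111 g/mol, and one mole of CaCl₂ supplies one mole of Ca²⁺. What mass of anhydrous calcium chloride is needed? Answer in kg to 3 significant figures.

Volume: 32,900 US gal × 3.785 L/gal = 124,526 L.
Hardness to add: (242 − 84) = 158 mg/L as CaCO₃ × 124,526 L = 19,680 g as CaCO₃.
Moles of Ca²⁺ (1 mol Ca²⁺ ≡ 1 mol CaCO₃): 19,680 / 100.1 g/mol = 196.6 mol.
Mass of CaCl₂: 196.6 × 111 = 21,820 g.

21.8 kg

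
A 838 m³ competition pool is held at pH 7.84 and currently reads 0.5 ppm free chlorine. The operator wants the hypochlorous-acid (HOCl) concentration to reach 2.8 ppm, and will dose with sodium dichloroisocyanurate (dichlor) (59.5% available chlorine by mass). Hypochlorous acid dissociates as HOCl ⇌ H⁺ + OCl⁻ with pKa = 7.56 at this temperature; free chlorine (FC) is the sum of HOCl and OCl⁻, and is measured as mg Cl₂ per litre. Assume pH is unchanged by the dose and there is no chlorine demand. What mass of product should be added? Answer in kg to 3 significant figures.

Volume: 838 m³ = 838,000 L.
[OCl⁻]/[HOCl] = 10^(pH − pKa) = 10^(7.84 − 7.56) = 1.905; fraction as HOCl = 1/(1 + 1.905) = 0.3442.
Free chlorine required for 2.8 ppm HOCl: 2.8 / 0.3442 = 8.135 ppm.
FC to add: 8.135 − 0.5 = 7.635 mg/L as Cl₂.
Cl₂ equivalent: 7.635 mg/L × 838,000 L = 6398 g.
Product at 59.5% available Cl: 6398 / 0.595 = 10,750 g.

10.8 kg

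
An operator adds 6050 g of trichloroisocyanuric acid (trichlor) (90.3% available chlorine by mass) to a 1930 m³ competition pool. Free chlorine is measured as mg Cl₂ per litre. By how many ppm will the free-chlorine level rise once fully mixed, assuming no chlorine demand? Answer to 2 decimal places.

2.83 ppm

Volume: 1930 m³ = 1,930,000 L.
Available chlorine delivered: 6050 g × 0.903 = 5463 g as Cl₂.
Concentration rise: 5463 g / 1,930,000 L = 2.831 mg/L = 2.83 ppm.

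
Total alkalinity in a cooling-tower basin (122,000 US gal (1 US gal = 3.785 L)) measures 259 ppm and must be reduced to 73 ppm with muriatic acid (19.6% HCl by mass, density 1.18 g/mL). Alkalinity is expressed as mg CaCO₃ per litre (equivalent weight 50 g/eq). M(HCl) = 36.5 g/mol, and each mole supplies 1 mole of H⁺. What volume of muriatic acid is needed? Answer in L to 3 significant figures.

271 L

Volume: 122,000 US gal × 3.785 L/gal = 461,770 L.
Alkalinity to neutralize: (259 − 73) = 186 mg/L as CaCO₃ × 461,770 L = 85,890 g as CaCO₃.
Equivalents of H⁺ required: 85,890 ÷ 50 g/eq = 1718 eq = 1718 mol HCl.
Mass of HCl: 1718 × 36.5 = 62,700 g.
Mass of 19.6% solution: 62,700 / 0.196 = 319,900 g.
Volume: 319,900 g ÷ 1.18 g/mL = 271,100 mL.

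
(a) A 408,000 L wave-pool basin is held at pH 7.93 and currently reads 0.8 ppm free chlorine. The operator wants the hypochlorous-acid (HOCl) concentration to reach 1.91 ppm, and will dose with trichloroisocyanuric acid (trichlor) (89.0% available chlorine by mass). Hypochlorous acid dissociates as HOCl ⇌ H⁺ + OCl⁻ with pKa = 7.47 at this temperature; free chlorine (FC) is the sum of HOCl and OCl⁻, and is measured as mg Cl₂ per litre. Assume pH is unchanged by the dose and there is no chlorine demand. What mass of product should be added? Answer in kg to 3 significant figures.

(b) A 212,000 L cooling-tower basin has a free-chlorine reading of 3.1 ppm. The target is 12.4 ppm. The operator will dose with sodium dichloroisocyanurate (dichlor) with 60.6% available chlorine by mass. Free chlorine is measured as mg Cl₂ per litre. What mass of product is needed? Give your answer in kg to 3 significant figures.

(a) 3.03 kg; (b) 3.25 kg

(a) [OCl⁻]/[HOCl] = 10^(pH − pKa) = 10^(7.93 − 7.47) = 2.884; fraction as HOCl = 1/(1 + 2.884) = 0.2575.
(a) Free chlorine required for 1.91 ppm HOCl: 1.91 / 0.2575 = 7.419 ppm.
(a) FC to add: 7.419 − 0.8 = 6.619 mg/L as Cl₂.
(a) Cl₂ equivalent: 6.619 mg/L × 408,000 L = 2700 g.
(a) Product at 89.0% available Cl: 2700 / 0.89 = 3034 g.

(b) Chlorine deficit: 12.4 − 3.1 = 9.3 ppm = 9.3 mg/L as Cl₂.
(b) Cl₂ equivalent needed: 9.3 mg/L × 212,000 L = 1,972,000 mg = 1972 g.
(b) Product at 60.6% available chlorine: 1972 / 0.606 = 3253 g.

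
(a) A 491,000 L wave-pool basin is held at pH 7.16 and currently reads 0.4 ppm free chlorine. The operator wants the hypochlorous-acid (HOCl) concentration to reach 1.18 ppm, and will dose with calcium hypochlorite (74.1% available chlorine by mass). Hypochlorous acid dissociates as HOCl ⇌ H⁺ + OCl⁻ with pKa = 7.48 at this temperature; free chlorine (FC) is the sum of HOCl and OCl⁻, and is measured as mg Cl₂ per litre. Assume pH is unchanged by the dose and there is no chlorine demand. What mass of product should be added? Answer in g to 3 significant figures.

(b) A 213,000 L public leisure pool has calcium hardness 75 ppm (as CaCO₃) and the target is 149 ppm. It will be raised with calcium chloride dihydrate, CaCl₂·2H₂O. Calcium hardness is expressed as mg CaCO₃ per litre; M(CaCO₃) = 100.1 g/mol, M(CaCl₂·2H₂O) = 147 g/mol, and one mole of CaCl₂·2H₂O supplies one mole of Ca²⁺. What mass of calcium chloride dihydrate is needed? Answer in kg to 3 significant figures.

(a) 891 g; (b) 23.1 kg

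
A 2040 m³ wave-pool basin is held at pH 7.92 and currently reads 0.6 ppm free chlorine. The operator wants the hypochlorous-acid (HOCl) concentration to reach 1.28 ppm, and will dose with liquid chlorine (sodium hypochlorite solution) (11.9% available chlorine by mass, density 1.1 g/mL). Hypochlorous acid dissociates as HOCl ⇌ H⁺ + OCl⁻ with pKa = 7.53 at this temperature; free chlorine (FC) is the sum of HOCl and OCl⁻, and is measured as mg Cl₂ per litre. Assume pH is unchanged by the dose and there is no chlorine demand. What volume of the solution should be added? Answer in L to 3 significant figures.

Volume: 2040 m³ = 2,040,000 L.
[OCl⁻]/[HOCl] = 10^(pH − pKa) = 10^(7.92 − 7.53) = 2.455; fraction as HOCl = 1/(1 + 2.455) = 0.2895.
Free chlorine required for 1.28 ppm HOCl: 1.28 / 0.2895 = 4.422 ppm.
FC to add: 4.422 − 0.6 = 3.822 mg/L as Cl₂.
Cl₂ equivalent: 3.822 mg/L × 2,040,000 L = 7797 g.
Product at 11.9% available Cl: 7797 / 0.119 = 65,520 g.
Volume: 65,520 g ÷ 1.1 g/mL = 59,560 mL.

59.6 L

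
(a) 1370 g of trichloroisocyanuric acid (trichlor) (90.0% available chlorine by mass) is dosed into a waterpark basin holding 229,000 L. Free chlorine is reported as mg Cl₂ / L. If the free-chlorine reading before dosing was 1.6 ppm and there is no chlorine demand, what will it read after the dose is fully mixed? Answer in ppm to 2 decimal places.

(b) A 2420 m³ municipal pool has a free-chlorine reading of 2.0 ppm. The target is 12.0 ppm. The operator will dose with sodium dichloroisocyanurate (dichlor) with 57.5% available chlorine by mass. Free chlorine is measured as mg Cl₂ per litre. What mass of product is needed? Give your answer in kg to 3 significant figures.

(a) 6.98 ppm; (b) 42.1 kg

(a) Available chlorine delivered: 1370 g × 0.9 = 1233 g as Cl₂.
(a) Concentration rise: 1233 g / 229,000 L = 5.384 mg/L = 5.38 ppm.
(a) Final FC: 1.6 + 5.38 = 6.98 ppm.

(b) Volume: 2420 m³ = 2,420,000 L.
(b) Chlorine deficit: 12.0 − 2.0 = 10 ppm = 10 mg/L as Cl₂.
(b) Cl₂ equivalent needed: 10 mg/L × 2,420,000 L = 24,200,000 mg = 24,200 g.
(b) Product at 57.5% available chlorine: 24,200 / 0.575 = 42,090 g.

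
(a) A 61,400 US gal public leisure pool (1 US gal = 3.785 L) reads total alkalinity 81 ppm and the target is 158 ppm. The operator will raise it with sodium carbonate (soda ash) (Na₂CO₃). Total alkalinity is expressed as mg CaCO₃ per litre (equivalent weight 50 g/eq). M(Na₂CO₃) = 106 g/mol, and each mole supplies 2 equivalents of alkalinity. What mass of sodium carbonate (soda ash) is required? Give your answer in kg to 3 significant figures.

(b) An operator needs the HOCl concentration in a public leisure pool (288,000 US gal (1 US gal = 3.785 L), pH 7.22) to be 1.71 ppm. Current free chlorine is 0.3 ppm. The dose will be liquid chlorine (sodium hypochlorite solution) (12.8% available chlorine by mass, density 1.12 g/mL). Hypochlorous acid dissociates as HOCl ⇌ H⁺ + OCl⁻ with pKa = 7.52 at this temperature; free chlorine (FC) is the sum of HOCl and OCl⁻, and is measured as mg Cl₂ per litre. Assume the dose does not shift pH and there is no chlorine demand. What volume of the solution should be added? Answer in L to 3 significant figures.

(a) Volume: 61,400 US gal × 3.785 L/gal = 232,399 L.
(a) Alkalinity to add: (158 − 81) = 77 mg/L as CaCO₃ × 232,399 L = 17,890 g as CaCO₃.
(a) Equivalents: 17,890 g ÷ 50 g/eq = 357.9 eq.
(a) Each mole of Na₂CO₃ supplies 2 eq, so 357.9 / 2 = 178.9 mol.
(a) Mass: 178.9 mol × 106 g/mol = 18,970 g.

(b) Volume: 288,000 US gal × 3.785 L/gal = 1,090,080 L.
(b) [OCl⁻]/[HOCl] = 10^(pH − pKa) = 10^(7.22 − 7.52) = 0.5012; fraction as HOCl = 1/(1 + 0.5012) = 0.6661.
(b) Free chlorine required for 1.71 ppm HOCl: 1.71 / 0.6661 = 2.567 ppm.
(b) FC to add: 2.567 − 0.3 = 2.267 mg/L as Cl₂.
(b) Cl₂ equivalent: 2.267 mg/L × 1,090,080 L = 2471 g.
(b) Product at 12.8% available Cl: 2471 / 0.128 = 19,310 g.
(b) Volume: 19,310 g ÷ 1.12 g/mL = 17,240 mL.

(a) 19.0 kg; (b) 17.2 L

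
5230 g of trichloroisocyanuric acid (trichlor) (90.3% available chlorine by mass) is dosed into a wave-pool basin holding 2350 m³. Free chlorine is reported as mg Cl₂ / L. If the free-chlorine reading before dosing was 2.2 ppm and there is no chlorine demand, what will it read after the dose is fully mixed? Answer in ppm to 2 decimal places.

Volume: 2350 m³ = 2,350,000 L.
Available chlorine delivered: 5230 g × 0.903 = 4723 g as Cl₂.
Concentration rise: 4723 g / 2,350,000 L = 2.01 mg/L = 2.01 ppm.
Final FC: 2.2 + 2.01 = 4.21 ppm.

4.21 ppm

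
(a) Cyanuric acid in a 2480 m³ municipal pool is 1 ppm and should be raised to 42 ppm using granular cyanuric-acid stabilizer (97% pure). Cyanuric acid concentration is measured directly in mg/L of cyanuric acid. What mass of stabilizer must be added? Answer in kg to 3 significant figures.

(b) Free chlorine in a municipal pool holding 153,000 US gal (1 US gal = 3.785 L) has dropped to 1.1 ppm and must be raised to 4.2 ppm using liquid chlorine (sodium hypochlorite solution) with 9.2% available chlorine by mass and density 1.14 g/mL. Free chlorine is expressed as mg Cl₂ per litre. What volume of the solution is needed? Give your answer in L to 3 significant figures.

(a) Volume: 2480 m³ = 2,480,000 L.
(a) CYA to add: (42 − 1) = 41 mg/L × 2,480,000 L = 101,700 g cyanuric acid.
(a) At 97% purity: 101,700 / 0.97 = 104,800 g product.

(b) Volume: 153,000 US gal × 3.785 L/gal = 579,105 L.
(b) Chlorine deficit: 4.2 − 1.1 = 3.1 ppm = 3.1 mg/L as Cl₂.
(b) Cl₂ equivalent needed: 3.1 mg/L × 579,105 L = 1,795,000 mg = 1795 g.
(b) Product at 9.2% available chlorine: 1795 / 0.092 = 19,510 g.
(b) Volume at density 1.14 g/mL: 19,510 g ÷ 1.14 g/mL = 17,120 mL.

(a) 105 kg; (b) 17.1 L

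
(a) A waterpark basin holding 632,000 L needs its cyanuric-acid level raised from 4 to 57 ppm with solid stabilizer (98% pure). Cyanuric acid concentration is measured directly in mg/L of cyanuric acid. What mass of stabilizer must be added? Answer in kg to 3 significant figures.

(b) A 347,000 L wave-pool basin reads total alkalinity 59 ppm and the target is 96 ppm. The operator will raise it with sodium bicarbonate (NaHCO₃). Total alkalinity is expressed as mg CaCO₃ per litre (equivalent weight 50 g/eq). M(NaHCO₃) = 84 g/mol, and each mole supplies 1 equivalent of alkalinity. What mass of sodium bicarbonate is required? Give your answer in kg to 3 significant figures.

(a) CYA to add: (57 − 4) = 53 mg/L × 632,000 L = 33,500 g cyanuric acid.
(a) At 98% purity: 33,500 / 0.98 = 34,180 g product.

(b) Alkalinity to add: (96 − 59) = 37 mg/L as CaCO₃ × 347,000 L = 12,840 g as CaCO₃.
(b) Equivalents: 12,840 g ÷ 50 g/eq = 256.8 eq.
(b) NaHCO₃ supplies 1 eq per mole → 256.8 mol.
(b) Mass: 256.8 mol × 84 g/mol = 21,570 g.

(a) 34.2 kg; (b) 21.6 kg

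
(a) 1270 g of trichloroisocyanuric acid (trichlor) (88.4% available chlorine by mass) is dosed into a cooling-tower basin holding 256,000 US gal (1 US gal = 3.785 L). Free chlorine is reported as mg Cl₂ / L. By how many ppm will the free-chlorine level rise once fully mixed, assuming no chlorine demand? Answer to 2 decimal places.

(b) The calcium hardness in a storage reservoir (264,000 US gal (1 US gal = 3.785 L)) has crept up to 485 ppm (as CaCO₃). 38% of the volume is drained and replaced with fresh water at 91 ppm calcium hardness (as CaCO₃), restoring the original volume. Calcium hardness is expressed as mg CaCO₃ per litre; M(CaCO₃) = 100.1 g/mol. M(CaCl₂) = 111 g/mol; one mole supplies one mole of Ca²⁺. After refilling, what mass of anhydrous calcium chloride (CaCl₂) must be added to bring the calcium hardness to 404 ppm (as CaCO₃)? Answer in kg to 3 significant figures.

(a) Volume: 256,000 US gal × 3.785 L/gal = 968,960 L.
(a) Available chlorine delivered: 1270 g × 0.884 = 1123 g as Cl₂.
(a) Concentration rise: 1123 g / 968,960 L = 1.159 mg/L = 1.16 ppm.

(b) Volume: 264,000 US gal × 3.785 L/gal = 999,240 L.
(b) After draining 38% and refilling: 485 × 0.62 + 91 × 0.38 = 335.28 ppm.
(b) Deficit to target: 404 − 335.28 = 68.72 mg/L.
(b) As CaCO₃: 68.72 mg/L × 999,240 L = 68,670 g; ÷ 100.1 = 686 mol Ca²⁺.
(b) Mass: 686 × 111 = 76,150 g.

(a) 1.16 ppm; (b) 76.1 kg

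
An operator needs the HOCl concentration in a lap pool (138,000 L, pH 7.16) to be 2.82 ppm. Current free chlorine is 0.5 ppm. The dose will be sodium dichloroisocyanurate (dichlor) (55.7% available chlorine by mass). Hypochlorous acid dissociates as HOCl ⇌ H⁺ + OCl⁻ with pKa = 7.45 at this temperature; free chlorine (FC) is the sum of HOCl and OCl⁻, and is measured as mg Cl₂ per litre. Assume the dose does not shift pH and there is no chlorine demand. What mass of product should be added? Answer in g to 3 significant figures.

933 g

[OCl⁻]/[HOCl] = 10^(pH − pKa) = 10^(7.16 − 7.45) = 0.5129; fraction as HOCl = 1/(1 + 0.5129) = 0.661.
Free chlorine required for 2.82 ppm HOCl: 2.82 / 0.661 = 4.266 ppm.
FC to add: 4.266 − 0.5 = 3.766 mg/L as Cl₂.
Cl₂ equivalent: 3.766 mg/L × 138,000 L = 519.7 g.
Product at 55.7% available Cl: 519.7 / 0.557 = 933.1 g.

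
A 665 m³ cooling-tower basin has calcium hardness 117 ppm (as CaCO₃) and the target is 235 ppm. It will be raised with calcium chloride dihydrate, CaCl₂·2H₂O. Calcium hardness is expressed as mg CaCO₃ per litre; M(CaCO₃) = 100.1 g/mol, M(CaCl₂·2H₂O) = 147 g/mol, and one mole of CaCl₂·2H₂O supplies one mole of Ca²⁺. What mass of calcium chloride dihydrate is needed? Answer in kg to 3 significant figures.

115 kg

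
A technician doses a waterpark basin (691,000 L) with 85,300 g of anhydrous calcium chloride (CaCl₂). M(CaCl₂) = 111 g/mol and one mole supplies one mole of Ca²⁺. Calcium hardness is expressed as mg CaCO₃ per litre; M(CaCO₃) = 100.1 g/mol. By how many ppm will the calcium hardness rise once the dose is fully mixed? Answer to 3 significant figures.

111 ppm

Moles of Ca²⁺: 85,300 g ÷ 111 g/mol = 768.5 mol.
As CaCO₃: 768.5 mol × 100.1 g/mol = 76,920 g.
Rise: 76,920 g / 691,000 L × 1000 = 111.3 mg/L.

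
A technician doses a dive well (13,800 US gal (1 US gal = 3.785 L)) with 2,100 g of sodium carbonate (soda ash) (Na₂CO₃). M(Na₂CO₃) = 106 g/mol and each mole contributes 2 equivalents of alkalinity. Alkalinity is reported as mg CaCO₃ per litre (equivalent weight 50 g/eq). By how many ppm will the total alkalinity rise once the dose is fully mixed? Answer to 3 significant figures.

Volume: 13,800 US gal × 3.785 L/gal = 52,233 L.
Moles of Na₂CO₃: 2,100 g ÷ 106 g/mol = 19.81 mol → 39.62 eq of alkalinity.
As CaCO₃: 39.62 eq × 50 g/eq = 1981 g.
Rise: 1981 g / 52,233 L × 1000 = 37.93 mg/L.

37.9 ppm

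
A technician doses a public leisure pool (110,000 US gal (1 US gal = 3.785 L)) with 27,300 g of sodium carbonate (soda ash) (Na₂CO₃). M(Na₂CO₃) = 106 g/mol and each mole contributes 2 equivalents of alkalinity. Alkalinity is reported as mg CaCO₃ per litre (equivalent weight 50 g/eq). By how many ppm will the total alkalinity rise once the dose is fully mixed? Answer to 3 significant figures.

61.9 ppm

Volume: 110,000 US gal × 3.785 L/gal = 416,350 L.
Moles of Na₂CO₃: 27,300 g ÷ 106 g/mol = 257.5 mol → 515.1 eq of alkalinity.
As CaCO₃: 515.1 eq × 50 g/eq = 25,750 g.
Rise: 25,750 g / 416,350 L × 1000 = 61.86 mg/L.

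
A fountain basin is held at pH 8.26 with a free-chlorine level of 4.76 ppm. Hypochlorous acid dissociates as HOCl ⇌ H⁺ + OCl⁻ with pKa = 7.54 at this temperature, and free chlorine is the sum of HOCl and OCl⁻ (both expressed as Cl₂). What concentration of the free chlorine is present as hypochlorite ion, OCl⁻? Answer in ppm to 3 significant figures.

4.00 ppm

[OCl⁻]/[HOCl] = 10^(pH − pKa) = 10^(8.26 − 7.54) = 10^0.72 = 5.248.
Fraction as HOCl = 1 / (1 + 5.248) = 0.16.
OCl⁻ = (1 − 0.16) × 4.76 ppm = 3.998 ppm.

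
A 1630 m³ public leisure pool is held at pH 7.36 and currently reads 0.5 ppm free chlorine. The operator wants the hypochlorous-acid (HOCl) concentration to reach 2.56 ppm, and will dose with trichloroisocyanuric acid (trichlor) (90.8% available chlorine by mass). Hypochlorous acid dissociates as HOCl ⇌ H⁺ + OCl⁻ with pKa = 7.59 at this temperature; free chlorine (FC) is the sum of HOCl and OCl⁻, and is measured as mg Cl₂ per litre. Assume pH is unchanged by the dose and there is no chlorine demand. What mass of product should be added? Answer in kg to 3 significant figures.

6.40 kg

Volume: 1630 m³ = 1,630,000 L.
[OCl⁻]/[HOCl] = 10^(pH − pKa) = 10^(7.36 − 7.59) = 0.5888; fraction as HOCl = 1/(1 + 0.5888) = 0.6294.
Free chlorine required for 2.56 ppm HOCl: 2.56 / 0.6294 = 4.067 ppm.
FC to add: 4.067 − 0.5 = 3.567 mg/L as Cl₂.
Cl₂ equivalent: 3.567 mg/L × 1,630,000 L = 5815 g.
Product at 90.8% available Cl: 5815 / 0.908 = 6404 g.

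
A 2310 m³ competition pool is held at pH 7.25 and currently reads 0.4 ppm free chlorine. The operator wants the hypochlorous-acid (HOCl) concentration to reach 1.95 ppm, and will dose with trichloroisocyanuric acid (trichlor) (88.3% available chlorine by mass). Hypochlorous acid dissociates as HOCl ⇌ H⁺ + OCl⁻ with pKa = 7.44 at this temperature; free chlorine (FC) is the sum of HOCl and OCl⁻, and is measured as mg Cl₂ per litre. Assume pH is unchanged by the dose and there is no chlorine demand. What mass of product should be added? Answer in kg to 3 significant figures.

Volume: 2310 m³ = 2,310,000 L.
[OCl⁻]/[HOCl] = 10^(pH − pKa) = 10^(7.25 − 7.44) = 0.6457; fraction as HOCl = 1/(1 + 0.6457) = 0.6077.
Free chlorine required for 1.95 ppm HOCl: 1.95 / 0.6077 = 3.209 ppm.
FC to add: 3.209 − 0.4 = 2.809 mg/L as Cl₂.
Cl₂ equivalent: 2.809 mg/L × 2,310,000 L = 6489 g.
Product at 88.3% available Cl: 6489 / 0.883 = 7349 g.

7.35 kg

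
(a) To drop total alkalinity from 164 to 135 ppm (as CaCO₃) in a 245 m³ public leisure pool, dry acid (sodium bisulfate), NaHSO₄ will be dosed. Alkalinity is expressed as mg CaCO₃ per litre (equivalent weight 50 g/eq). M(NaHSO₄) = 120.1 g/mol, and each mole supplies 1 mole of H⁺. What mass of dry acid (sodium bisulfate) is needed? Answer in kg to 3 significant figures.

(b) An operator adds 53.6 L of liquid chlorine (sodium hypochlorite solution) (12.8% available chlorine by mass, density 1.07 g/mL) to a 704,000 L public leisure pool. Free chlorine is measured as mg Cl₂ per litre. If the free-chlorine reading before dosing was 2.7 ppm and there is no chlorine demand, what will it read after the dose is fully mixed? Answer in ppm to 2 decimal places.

(a) 17.1 kg; (b) 13.13 ppm

(a) Volume: 245 m³ = 245,000 L.
(a) Alkalinity to neutralize: (164 − 135) = 29 mg/L as CaCO₃ × 245,000 L = 7105 g as CaCO₃.
(a) Equivalents of H⁺ required: 7105 ÷ 50 g/eq = 142.1 eq = 142.1 mol NaHSO₄.
(a) Mass of NaHSO₄: 142.1 × 120.1 = 17,070 g.

(b) Mass of solution: 53.6 L × 1000 mL/L × 1.07 g/mL = 57,350 g.
(b) Available chlorine delivered: 57,350 g × 0.128 = 7341 g as Cl₂.
(b) Concentration rise: 7341 g / 704,000 L = 10.43 mg/L = 10.43 ppm.
(b) Final FC: 2.7 + 10.43 = 13.13 ppm.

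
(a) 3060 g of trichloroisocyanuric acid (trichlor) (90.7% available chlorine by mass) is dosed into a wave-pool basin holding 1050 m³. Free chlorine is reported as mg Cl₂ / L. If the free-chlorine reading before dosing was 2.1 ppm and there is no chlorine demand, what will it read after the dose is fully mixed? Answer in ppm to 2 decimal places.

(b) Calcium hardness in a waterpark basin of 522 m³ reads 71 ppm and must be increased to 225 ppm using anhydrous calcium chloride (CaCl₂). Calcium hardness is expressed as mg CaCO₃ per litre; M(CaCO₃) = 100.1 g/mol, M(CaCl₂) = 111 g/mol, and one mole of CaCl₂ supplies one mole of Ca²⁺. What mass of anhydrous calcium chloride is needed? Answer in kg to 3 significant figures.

(a) Volume: 1050 m³ = 1,050,000 L.
(a) Available chlorine delivered: 3060 g × 0.907 = 2775 g as Cl₂.
(a) Concentration rise: 2775 g / 1,050,000 L = 2.643 mg/L = 2.64 ppm.
(a) Final FC: 2.1 + 2.64 = 4.74 ppm.

(b) Volume: 522 m³ = 522,000 L.
(b) Hardness to add: (225 − 71) = 154 mg/L as CaCO₃ × 522,000 L = 80,390 g as CaCO₃.
(b) Moles of Ca²⁺ (1 mol Ca²⁺ ≡ 1 mol CaCO₃): 80,390 / 100.1 g/mol = 803.1 mol.
(b) Mass of CaCl₂: 803.1 × 111 = 89,140 g.

(a) 4.74 ppm; (b) 89.1 kg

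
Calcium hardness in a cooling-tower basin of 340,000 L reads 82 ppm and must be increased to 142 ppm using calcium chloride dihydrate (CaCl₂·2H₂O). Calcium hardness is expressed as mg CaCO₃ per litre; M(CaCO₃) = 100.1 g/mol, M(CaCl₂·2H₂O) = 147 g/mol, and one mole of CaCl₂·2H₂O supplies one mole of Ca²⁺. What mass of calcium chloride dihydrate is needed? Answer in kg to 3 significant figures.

30.0 kg

Hardness to add: (142 − 82) = 60 mg/L as CaCO₃ × 340,000 L = 20,400 g as CaCO₃.
Moles of Ca²⁺ (1 mol Ca²⁺ ≡ 1 mol CaCO₃): 20,400 / 100.1 g/mol = 203.8 mol.
Mass of CaCl₂·2H₂O: 203.8 × 147 = 29,960 g.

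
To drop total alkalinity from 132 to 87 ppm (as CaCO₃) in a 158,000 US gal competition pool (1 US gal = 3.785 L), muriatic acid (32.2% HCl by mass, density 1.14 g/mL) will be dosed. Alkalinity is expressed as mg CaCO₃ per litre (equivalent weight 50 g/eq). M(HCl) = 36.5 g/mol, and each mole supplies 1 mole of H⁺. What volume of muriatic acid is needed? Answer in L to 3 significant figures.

53.5 L

Volume: 158,000 US gal × 3.785 L/gal = 598,030 L.
Alkalinity to neutralize: (132 − 87) = 45 mg/L as CaCO₃ × 598,030 L = 26,910 g as CaCO₃.
Equivalents of H⁺ required: 26,910 ÷ 50 g/eq = 538.2 eq = 538.2 mol HCl.
Mass of HCl: 538.2 × 36.5 = 19,650 g.
Mass of 32.2% solution: 19,650 / 0.322 = 61,010 g.
Volume: 61,010 g ÷ 1.14 g/mL = 53,520 mL.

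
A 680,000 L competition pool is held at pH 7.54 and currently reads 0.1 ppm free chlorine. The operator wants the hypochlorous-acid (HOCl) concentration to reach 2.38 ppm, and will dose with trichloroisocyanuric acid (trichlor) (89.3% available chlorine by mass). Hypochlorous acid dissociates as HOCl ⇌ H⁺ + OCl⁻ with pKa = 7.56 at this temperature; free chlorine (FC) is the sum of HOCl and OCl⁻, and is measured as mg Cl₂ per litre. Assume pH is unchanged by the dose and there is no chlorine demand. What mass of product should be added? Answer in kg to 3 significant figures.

[OCl⁻]/[HOCl] = 10^(pH − pKa) = 10^(7.54 − 7.56) = 0.955; fraction as HOCl = 1/(1 + 0.955) = 0.5115.
Free chlorine required for 2.38 ppm HOCl: 2.38 / 0.5115 = 4.653 ppm.
FC to add: 4.653 − 0.1 = 4.553 mg/L as Cl₂.
Cl₂ equivalent: 4.553 mg/L × 680,000 L = 3096 g.
Product at 89.3% available Cl: 3096 / 0.893 = 3467 g.

3.47 kg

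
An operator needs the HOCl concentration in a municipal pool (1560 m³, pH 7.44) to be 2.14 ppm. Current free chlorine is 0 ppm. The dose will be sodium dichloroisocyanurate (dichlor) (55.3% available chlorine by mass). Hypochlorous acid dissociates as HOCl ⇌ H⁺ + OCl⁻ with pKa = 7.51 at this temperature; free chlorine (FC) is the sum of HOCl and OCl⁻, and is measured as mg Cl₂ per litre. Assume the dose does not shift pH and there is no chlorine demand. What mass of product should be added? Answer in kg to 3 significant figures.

Volume: 1560 m³ = 1,560,000 L.
[OCl⁻]/[HOCl] = 10^(pH − pKa) = 10^(7.44 − 7.51) = 0.8511; fraction as HOCl = 1/(1 + 0.8511) = 0.5402.
Free chlorine required for 2.14 ppm HOCl: 2.14 / 0.5402 = 3.961 ppm.
FC to add: 3.961 − 0 = 3.961 mg/L as Cl₂.
Cl₂ equivalent: 3.961 mg/L × 1,560,000 L = 6180 g.
Product at 55.3% available Cl: 6180 / 0.553 = 11,180 g.

11.2 kg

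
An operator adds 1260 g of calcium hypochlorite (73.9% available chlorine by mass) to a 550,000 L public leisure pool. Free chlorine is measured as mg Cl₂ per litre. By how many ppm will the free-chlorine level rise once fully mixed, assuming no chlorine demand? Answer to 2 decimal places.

1.69 ppm

Available chlorine delivered: 1260 g × 0.739 = 931.1 g as Cl₂.
Concentration rise: 931.1 g / 550,000 L = 1.693 mg/L = 1.69 ppm.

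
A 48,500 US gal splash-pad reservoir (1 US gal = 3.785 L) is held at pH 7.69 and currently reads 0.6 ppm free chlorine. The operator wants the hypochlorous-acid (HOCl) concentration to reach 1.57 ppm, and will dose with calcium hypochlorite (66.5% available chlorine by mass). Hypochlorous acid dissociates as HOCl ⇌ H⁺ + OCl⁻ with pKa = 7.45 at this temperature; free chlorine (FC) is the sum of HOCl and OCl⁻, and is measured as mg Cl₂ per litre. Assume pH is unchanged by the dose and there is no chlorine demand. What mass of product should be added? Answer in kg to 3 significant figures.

Volume: 48,500 US gal × 3.785 L/gal = 183,572 L.
[OCl⁻]/[HOCl] = 10^(pH − pKa) = 10^(7.69 − 7.45) = 1.738; fraction as HOCl = 1/(1 + 1.738) = 0.3653.
Free chlorine required for 1.57 ppm HOCl: 1.57 / 0.3653 = 4.298 ppm.
FC to add: 4.298 − 0.6 = 3.698 mg/L as Cl₂.
Cl₂ equivalent: 3.698 mg/L × 183,572 L = 678.9 g.
Product at 66.5% available Cl: 678.9 / 0.665 = 1021 g.

1.02 kg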